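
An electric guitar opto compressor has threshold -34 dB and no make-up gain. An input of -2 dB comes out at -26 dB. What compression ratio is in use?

4:1

Input overshoot = -2 − (-34) = 32 dB; output overshoot = -26 − (-34) = 8 dB.
Ratio = 32 / 8 = 4.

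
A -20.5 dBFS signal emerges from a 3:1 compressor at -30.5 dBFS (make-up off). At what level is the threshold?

-35.5 dBFS

Gain reduction = -20.5 − (-30.5) = 10 dB; output overshoot = GR / (R − 1) = 10 / 2 = 5 dB.
Threshold = output − output overshoot = -30.5 − 5 = -35.5 dBFS.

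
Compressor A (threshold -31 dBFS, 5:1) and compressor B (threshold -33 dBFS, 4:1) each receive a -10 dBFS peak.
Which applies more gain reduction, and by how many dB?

A: GR = 21 − 21/5 = 16.8 dB.
B: GR = 23 − 23/4 = 17.25 dB.
Difference: 0.45 dB in favour of B.

B, by 0.45 dB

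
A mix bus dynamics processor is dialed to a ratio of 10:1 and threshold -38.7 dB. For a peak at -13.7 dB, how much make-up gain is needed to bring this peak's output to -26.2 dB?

Overshoot 25 dB → 25/10 = 2.5 dB after compression, so the compressed level is -38.7 + 2.5 = -36.2 dB.
Make-up = target − compressed = -26.2 − (-36.2) = 10 dB.

10 dB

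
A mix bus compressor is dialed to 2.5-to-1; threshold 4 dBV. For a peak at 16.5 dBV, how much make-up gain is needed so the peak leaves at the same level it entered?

7.5 dB

The peak compresses to 4 + 12.5/2.5 = 9 dBV.
To reach 16.5 dBV requires 16.5 − 9 = 7.5 dB of make-up.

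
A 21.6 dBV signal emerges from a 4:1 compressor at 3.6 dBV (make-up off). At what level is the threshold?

-2.4 dBV

Let T be the threshold. Output overshoot = (input overshoot)/R, so 3.6 − T = (21.6 − T)/4.
4·(3.6 − T) = 21.6 − T → 3·T = 14.4 − 21.6 = -7.2.
T = -7.2/3 = -2.4 dBV.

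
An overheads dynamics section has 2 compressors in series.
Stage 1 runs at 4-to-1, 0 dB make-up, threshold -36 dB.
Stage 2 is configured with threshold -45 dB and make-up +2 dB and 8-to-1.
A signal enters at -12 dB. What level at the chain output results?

Stage 1: overshoot 24 dB → 24/4 = 6 dB → -30 dB.
Stage 2: -30 dB is 15 dB over -45 dB; at 8:1 that becomes 1.875 dB over, giving -43.125 dB; +2 dB make-up → -41.125 dB.

-41.125 dB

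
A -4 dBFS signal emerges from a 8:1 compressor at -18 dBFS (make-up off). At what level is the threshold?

Let T be the threshold. Output overshoot = (input overshoot)/R, so -18 − T = (-4 − T)/8.
8·(-18 − T) = -4 − T → 7·T = -144 − (-4) = -140.
T = -140/7 = -20 dBFS.

-20 dBFS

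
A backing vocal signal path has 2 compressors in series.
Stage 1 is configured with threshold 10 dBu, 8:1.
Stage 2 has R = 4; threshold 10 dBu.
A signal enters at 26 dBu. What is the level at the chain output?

10.5 dBu

Stage 1: overshoot 16 dB → 16/8 = 2 dB → 12 dBu.
Stage 2: 2 dB above 10 dBu, reduced 4:1 to 0.5 dB above → 10.5 dBu.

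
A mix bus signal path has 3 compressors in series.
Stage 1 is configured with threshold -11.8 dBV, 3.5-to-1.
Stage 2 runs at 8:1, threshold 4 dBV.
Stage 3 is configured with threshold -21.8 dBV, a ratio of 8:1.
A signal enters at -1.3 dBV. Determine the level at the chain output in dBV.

Stage 1: -1.3 dBV is 10.5 dB over -11.8 dBV; at 3.5:1 that becomes 3 dB over, giving -8.8 dBV.
Stage 2: -8.8 dBV is at or below the 4 dBV threshold — no compression; output -8.8 dBV.
Stage 3: -8.8 dBV is 13 dB over -21.8 dBV; at 8:1 that becomes 1.625 dB over, giving -20.175 dBV.

-20.175 dBV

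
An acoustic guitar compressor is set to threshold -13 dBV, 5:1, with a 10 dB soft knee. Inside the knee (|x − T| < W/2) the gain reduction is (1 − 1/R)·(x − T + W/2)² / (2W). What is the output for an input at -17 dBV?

x − T + W/2 = -17 − (-13) + 5 = 1.
GR = (1 − 1/5) × 1² / 20 = 0.8 × 1 / 20 = 0.04 dB.
Output = -17 − 0.04 = -17.04 dBV.

-17.04 dBV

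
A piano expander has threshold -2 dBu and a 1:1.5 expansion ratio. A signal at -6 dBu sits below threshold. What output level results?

-8 dBu

Below threshold, a 1:1.5 expander applies gain = (1.5−1)×(T − x) of attenuation.
(1.5−1) × 4 = 2 dB, so output = -6 − 2 = -8 dBu.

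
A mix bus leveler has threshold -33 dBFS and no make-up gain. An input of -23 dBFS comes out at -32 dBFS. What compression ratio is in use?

Input overshoot = -23 − (-33) = 10 dB; output overshoot = -32 − (-33) = 1 dB.
Ratio = 10 / 1 = 10.

10:1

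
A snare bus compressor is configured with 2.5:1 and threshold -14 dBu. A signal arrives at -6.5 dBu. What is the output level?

The input is 7.5 dB above the -14 dBu threshold.
The 7.5 dB excess becomes 3 dB after 2.5:1 reduction.
So the level is -14 + 3 = -11 dBu.

-11 dBu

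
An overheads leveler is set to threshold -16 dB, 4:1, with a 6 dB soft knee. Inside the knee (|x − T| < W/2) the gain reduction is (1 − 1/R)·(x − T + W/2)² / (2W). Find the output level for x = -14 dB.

x − T + W/2 = -14 − (-16) + 3 = 5.
GR = (1 − 1/4) × 5² / 12 = 0.75 × 25 / 12 = 1.5625 dB.
Output = -14 − 1.5625 = -15.5625 dB.

-15.5625 dB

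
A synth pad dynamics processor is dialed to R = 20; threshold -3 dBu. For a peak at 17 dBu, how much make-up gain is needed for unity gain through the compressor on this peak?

Overshoot 20 dB → 20/20 = 1 dB after compression, so the compressed level is -3 + 1 = -2 dBu.
Make-up = target − compressed = 17 − (-2) = 19 dB.

19 dB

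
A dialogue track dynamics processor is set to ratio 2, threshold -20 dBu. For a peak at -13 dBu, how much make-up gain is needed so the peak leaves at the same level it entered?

Without make-up, output = threshold + overshoot/2 = -20 + 3.5 = -16.5 dBu.
Gap to target: 3.5 dB.

3.5 dB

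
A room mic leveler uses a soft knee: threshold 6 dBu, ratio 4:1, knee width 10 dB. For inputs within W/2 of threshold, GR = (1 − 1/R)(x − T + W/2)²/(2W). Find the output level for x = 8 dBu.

6.1625 dBu

x − T + W/2 = 8 − 6 + 5 = 7.
GR = (1 − 1/4) × 7² / 20 = 0.75 × 49 / 20 = 1.8375 dB.
Output = 8 − 1.8375 = 6.1625 dBu.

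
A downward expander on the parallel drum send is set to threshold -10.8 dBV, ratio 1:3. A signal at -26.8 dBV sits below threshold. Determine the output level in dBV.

-58.8 dBV

Below threshold, a 1:3 expander applies gain = (3−1)×(T − x) of attenuation.
(3−1) × 16 = 32 dB, so output = -26.8 − 32 = -58.8 dBV.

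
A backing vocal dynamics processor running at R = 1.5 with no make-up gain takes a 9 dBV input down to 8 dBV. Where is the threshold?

6 dBV

Input is 3 dB above T (since output overshoot × R = input overshoot: (8 − T)·1.5 = 9 − T gives T = 6 dBV).
Check: 6 + (9 − 6)/1.5 = 6 + 2 = 8 dBV. ✓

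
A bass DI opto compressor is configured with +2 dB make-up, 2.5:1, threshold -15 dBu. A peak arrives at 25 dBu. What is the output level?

The input is 40 dB above the -15 dBu threshold.
At 2.5:1 the overshoot is divided by 2.5, leaving 16 dB above threshold.
That puts the output at 1 dBu; make-up adds 2 dB, giving 3 dBu.

3 dBu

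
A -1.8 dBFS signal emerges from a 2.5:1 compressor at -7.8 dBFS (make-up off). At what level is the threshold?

Input is 10 dB above T (since output overshoot × R = input overshoot: (-7.8 − T)·2.5 = -1.8 − T gives T = -11.8 dBFS).
Check: -11.8 + (-1.8 − (-11.8))/2.5 = -11.8 + 4 = -7.8 dBFS. ✓

-11.8 dBFS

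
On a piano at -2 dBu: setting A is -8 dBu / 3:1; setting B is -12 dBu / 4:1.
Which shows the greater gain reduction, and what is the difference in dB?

A: overshoot 6 dB → output overshoot 2 dB → GR 4 dB.
B: overshoot 10 dB → output overshoot 2.5 dB → GR 7.5 dB.
B reduces 3.5 dB more.

B, by 3.5 dB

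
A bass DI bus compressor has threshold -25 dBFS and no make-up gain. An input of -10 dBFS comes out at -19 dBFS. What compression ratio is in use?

2.5:1

Input overshoot = -10 − (-25) = 15 dB; output overshoot = -19 − (-25) = 6 dB.
Ratio = 15 / 6 = 2.5.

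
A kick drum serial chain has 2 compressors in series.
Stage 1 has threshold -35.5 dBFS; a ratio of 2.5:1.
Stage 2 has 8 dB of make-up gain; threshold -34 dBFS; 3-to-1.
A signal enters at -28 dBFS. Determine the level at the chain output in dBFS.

-25.5 dBFS

Stage 1: overshoot 7.5 dB → 7.5/2.5 = 3 dB → -32.5 dBFS.
Stage 2: -32.5 dBFS is 1.5 dB over -34 dBFS; at 3:1 that becomes 0.5 dB over, giving -33.5 dBFS; +8 dB make-up → -25.5 dBFS.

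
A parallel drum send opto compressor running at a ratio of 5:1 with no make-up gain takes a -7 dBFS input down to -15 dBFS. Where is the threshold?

-17 dBFS

Input is 10 dB above T (since output overshoot × R = input overshoot: (-15 − T)·5 = -7 − T gives T = -17 dBFS).
Check: -17 + (-7 − (-17))/5 = -17 + 2 = -15 dBFS. ✓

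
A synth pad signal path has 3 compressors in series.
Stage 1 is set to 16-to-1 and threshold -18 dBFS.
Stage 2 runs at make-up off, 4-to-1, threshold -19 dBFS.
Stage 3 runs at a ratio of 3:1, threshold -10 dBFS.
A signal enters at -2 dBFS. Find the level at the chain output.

-18.5 dBFS

Stage 1: 16 dB above -18 dBFS, reduced 16:1 to 1 dB above → -17 dBFS.
Stage 2: 2 dB above -19 dBFS, reduced 4:1 to 0.5 dB above → -18.5 dBFS.
Stage 3: -18.5 dBFS ≤ -10 dBFS, so stage 3 doesn't engage; output -18.5 dBFS.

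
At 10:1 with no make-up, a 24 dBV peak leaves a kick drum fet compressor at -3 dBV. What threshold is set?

Let T be the threshold. Output overshoot = (input overshoot)/R, so -3 − T = (24 − T)/10.
10·(-3 − T) = 24 − T → 9·T = -30 − 24 = -54.
T = -54/9 = -6 dBV.

-6 dBV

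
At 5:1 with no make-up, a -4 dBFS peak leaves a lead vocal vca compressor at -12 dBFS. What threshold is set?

Let T be the threshold. Output overshoot = (input overshoot)/R, so -12 − T = (-4 − T)/5.
5·(-12 − T) = -4 − T → 4·T = -60 − (-4) = -56.
T = -56/4 = -14 dBFS.

-14 dBFS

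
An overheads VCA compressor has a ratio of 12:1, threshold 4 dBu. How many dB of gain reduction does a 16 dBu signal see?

Overshoot = 16 − 4 = 12 dB.
At 12:1, output sits 12/12 = 1 dB above threshold.
Gain reduction = 12 − 1 = 11 dB.

11 dB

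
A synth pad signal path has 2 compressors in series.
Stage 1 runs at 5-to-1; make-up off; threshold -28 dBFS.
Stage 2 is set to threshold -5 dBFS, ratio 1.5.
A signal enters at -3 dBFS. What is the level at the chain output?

Stage 1: 25 dB above -28 dBFS, reduced 5:1 to 5 dB above → -23 dBFS.
Stage 2: -23 dBFS is at or below the -5 dBFS threshold — no compression; output -23 dBFS.

-23 dBFS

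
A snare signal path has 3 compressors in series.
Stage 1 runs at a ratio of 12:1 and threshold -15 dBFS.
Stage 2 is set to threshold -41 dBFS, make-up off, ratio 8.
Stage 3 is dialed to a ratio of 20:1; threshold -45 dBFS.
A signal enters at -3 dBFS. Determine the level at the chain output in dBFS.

Stage 1: -3 dBFS is 12 dB over -15 dBFS; at 12:1 that becomes 1 dB over, giving -14 dBFS.
Stage 2: -14 dBFS is 27 dB over -41 dBFS; at 8:1 that becomes 3.375 dB over, giving -37.625 dBFS.
Stage 3: overshoot 7.375 dB → 7.375/20 = 0.36875 dB → -44.63125 dBFS.

-44.63125 dBFS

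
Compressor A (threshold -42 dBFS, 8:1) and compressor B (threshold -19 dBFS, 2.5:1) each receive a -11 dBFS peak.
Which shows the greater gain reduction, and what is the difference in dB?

A: GR = 31 − 31/8 = 27.125 dB.
B: GR = 8 − 8/2.5 = 4.8 dB.
A reduces 22.325 dB more.

A, by 22.325 dB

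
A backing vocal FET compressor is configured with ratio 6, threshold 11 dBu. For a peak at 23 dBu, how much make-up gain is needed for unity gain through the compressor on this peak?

10 dB

Without make-up, output = threshold + overshoot/6 = 11 + 2 = 13 dBu.
Gap to target: 10 dB.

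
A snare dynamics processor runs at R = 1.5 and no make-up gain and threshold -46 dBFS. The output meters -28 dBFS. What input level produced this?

-19 dBFS

The compressed level sits -28 − (-46) = 18 dB over threshold.
Input overshoot = R × output overshoot = 27 dB → input = -46 + 27 = -19 dBFS.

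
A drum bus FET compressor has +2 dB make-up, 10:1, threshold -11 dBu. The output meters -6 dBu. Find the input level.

Before make-up, the level was -6 − 2 = -8 dBu.
Post-compression overshoot = -8 − (-11) = 3 dB.
Undo the ratio: input overshoot = 3 × 10 = 30 dB, giving input = 19 dBu.

19 dBu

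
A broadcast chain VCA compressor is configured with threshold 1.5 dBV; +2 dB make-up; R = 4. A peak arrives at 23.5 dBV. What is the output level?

The input is 22 dB above the 1.5 dBV threshold.
4:1 compression reduces that to 22/4 = 5.5 dB over.
Output = 1.5 + 5.5 = 7 dBV; make-up adds 2 dB, giving 9 dBV.

9 dBV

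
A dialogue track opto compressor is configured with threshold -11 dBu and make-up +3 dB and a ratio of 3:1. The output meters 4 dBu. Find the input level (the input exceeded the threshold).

Stripping the +3 dB make-up gives 1 dBu at the gain stage.
That's 12 dB above the -11 dBu threshold.
Undo the ratio: input overshoot = 12 × 3 = 36 dB, giving input = 25 dBu.

25 dBu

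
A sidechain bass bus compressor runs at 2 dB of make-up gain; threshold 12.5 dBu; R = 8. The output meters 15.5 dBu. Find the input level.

Stripping the +2 dB make-up gives 13.5 dBu at the gain stage.
The compressed level sits 13.5 − 12.5 = 1 dB over threshold.
Before 8:1 compression the overshoot was 1 × 8 = 8 dB, so input = 12.5 + 8 = 20.5 dBu.

20.5 dBu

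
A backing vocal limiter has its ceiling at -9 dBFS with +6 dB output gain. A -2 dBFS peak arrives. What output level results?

At ∞:1, everything above -9 dBFS is held at the ceiling.
Output gain then adds 6 dB: -9 + 6 = -3 dBFS.

-3 dBFS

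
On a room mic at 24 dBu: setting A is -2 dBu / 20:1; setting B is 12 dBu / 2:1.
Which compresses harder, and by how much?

A, by 18.7 dB

A: GR = 26 − 26/20 = 24.7 dB.
B: GR = 12 − 12/2 = 6 dB.
A applies 18.7 dB more gain reduction.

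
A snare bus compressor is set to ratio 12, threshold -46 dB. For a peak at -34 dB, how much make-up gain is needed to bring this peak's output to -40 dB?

The peak compresses to -46 + 12/12 = -45 dB.
To reach -40 dB requires -40 − (-45) = 5 dB of make-up.

5 dB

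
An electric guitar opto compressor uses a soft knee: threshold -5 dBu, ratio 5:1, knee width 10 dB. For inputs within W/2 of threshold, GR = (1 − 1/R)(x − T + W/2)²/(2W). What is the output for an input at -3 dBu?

-4.96 dBu

x − T + W/2 = -3 − (-5) + 5 = 7.
GR = (1 − 1/5) × 7² / 20 = 0.8 × 49 / 20 = 1.96 dB.
Output = -3 − 1.96 = -4.96 dBu.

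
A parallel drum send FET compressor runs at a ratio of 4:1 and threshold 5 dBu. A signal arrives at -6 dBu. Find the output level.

-6 dBu

-6 dBu is 11 dB below the 5 dBu threshold, so no gain reduction is applied.
Output = input = -6 dBu.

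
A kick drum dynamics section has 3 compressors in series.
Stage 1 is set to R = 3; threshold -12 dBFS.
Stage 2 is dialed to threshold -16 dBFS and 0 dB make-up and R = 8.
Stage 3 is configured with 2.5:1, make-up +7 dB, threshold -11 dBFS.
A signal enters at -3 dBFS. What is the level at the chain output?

Stage 1: overshoot 9 dB → 9/3 = 3 dB → -9 dBFS.
Stage 2: -9 dBFS is 7 dB over -16 dBFS; at 8:1 that becomes 0.875 dB over, giving -15.125 dBFS.
Stage 3: -15.125 dBFS ≤ -11 dBFS, so stage 3 doesn't engage; make-up brings it to -8.125 dBFS.

-8.125 dBFS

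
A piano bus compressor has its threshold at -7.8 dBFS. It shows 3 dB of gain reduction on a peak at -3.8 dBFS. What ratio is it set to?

4:1

Input overshoot = -3.8 − (-7.8) = 4 dB.
Output overshoot = 4 − 3 = 1 dB.
Ratio = input overshoot / output overshoot = 4 / 1 = 4.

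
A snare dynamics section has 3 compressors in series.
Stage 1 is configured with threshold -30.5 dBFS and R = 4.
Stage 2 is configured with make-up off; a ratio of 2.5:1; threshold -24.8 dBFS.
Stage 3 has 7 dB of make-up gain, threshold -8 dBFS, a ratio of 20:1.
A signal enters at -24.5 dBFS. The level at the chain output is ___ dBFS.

-22 dBFS

Stage 1: overshoot 6 dB → 6/4 = 1.5 dB → -29 dBFS.
Stage 2: below threshold (-29 ≤ -24.8); passes unchanged; output -29 dBFS.
Stage 3: -29 dBFS is at or below the -8 dBFS threshold — no compression; make-up brings it to -22 dBFS.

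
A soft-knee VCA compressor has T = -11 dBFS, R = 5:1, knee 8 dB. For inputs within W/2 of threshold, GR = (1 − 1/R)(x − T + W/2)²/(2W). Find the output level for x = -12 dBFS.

x − T + W/2 = -12 − (-11) + 4 = 3.
GR = (1 − 1/5) × 3² / 16 = 0.8 × 9 / 16 = 0.45 dB.
Output = -12 − 0.45 = -12.45 dBFS.

-12.45 dBFS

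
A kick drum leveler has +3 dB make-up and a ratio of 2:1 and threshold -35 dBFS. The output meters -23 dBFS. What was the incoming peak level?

-17 dBFS

Before make-up, the level was -23 − 3 = -26 dBFS.
That's 9 dB above the -35 dBFS threshold.
Before 2:1 compression the overshoot was 9 × 2 = 18 dB, so input = -35 + 18 = -17 dBFS.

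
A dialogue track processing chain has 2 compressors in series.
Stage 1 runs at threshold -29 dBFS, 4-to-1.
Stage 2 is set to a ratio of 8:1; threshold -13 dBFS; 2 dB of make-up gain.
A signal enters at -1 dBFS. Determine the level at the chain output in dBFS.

-20 dBFS

Stage 1: 28 dB above -29 dBFS, reduced 4:1 to 7 dB above → -22 dBFS.
Stage 2: below threshold (-22 ≤ -13); passes unchanged; make-up brings it to -20 dBFS.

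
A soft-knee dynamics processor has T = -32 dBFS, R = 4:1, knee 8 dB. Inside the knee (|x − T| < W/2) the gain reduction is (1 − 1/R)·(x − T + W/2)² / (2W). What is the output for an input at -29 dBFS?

-31.296875 dBFS

x − T + W/2 = -29 − (-32) + 4 = 7.
GR = (1 − 1/4) × 7² / 16 = 0.75 × 49 / 16 = 2.296875 dB.
Output = -29 − 2.296875 = -31.296875 dBFS.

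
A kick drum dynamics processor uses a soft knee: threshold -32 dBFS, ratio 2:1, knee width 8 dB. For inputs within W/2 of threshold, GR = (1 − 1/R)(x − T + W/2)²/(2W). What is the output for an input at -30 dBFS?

-31.125 dBFS

x − T + W/2 = -30 − (-32) + 4 = 6.
GR = (1 − 1/2) × 6² / 16 = 0.5 × 36 / 16 = 1.125 dB.
Output = -30 − 1.125 = -31.125 dBFS.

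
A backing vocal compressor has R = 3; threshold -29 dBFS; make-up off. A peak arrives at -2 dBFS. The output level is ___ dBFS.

-20 dBFS

Overshoot: -2 − (-29) = 27 dB.
At 3:1 the overshoot is divided by 3, leaving 9 dB above threshold.
That puts the output at -20 dBFS.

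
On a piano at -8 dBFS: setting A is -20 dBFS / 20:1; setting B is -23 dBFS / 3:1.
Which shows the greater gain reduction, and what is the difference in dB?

A: overshoot 12 dB → output overshoot 0.6 dB → GR 11.4 dB.
B: overshoot 15 dB → output overshoot 5 dB → GR 10 dB.
Difference: 1.4 dB in favour of A.

A, by 1.4 dB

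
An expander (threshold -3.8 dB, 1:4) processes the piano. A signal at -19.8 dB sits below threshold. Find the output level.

-67.8 dB

Undershoot = (-3.8) − (-19.8) = 16 dB.
At 1:4, that expands to 64 dB under threshold.
Output = -3.8 − 64 = -67.8 dB.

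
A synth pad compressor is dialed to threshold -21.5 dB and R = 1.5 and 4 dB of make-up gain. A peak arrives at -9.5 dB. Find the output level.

-9.5 dB

Overshoot: -9.5 − (-21.5) = 12 dB.
At 1.5:1 the overshoot is divided by 1.5, leaving 8 dB above threshold.
That puts the output at -13.5 dB; make-up adds 4 dB, giving -9.5 dB.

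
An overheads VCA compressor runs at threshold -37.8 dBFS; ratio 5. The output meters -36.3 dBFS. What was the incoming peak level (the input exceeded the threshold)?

-30.3 dBFS

The compressed level sits -36.3 − (-37.8) = 1.5 dB over threshold.
Undo the ratio: input overshoot = 1.5 × 5 = 7.5 dB, giving input = -30.3 dBFS.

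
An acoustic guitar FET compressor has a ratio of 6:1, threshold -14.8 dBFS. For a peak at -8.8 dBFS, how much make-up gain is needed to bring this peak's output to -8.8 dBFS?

5 dB

The peak compresses to -14.8 + 6/6 = -13.8 dBFS.
To reach -8.8 dBFS requires -8.8 − (-13.8) = 5 dB of make-up.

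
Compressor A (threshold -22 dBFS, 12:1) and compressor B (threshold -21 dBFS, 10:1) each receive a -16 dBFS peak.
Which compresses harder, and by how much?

A, by 1 dB

A: 6 dB over, compressed to 0.5 dB over, so 5.5 dB of GR.
B: 5 dB over, compressed to 0.5 dB over, so 4.5 dB of GR.
Difference: 1 dB in favour of A.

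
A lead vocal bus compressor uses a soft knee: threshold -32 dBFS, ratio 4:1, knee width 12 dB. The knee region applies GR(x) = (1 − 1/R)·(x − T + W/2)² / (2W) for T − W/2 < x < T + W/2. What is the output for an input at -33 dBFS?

x − T + W/2 = -33 − (-32) + 6 = 5.
GR = (1 − 1/4) × 5² / 24 = 0.75 × 25 / 24 = 0.78125 dB.
Output = -33 − 0.78125 = -33.78125 dBFS.

-33.78125 dBFS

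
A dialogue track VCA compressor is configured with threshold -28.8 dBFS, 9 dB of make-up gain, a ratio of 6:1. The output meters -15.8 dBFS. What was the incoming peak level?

-4.8 dBFS

Before make-up, the level was -15.8 − 9 = -24.8 dBFS.
That's 4 dB above the -28.8 dBFS threshold.
Undo the ratio: input overshoot = 4 × 6 = 24 dB, giving input = -4.8 dBFS.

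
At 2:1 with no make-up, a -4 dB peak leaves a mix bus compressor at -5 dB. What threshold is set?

Let T be the threshold. Output overshoot = (input overshoot)/R, so -5 − T = (-4 − T)/2.
2·(-5 − T) = -4 − T → 1·T = -10 − (-4) = -6.
T = -6/1 = -6 dB.

-6 dB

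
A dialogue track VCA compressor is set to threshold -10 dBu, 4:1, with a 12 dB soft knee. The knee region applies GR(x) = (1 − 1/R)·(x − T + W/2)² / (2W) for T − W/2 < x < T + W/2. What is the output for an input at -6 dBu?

x − T + W/2 = -6 − (-10) + 6 = 10.
GR = (1 − 1/4) × 10² / 24 = 0.75 × 100 / 24 = 3.125 dB.
Output = -6 − 3.125 = -9.125 dBu.

-9.125 dBu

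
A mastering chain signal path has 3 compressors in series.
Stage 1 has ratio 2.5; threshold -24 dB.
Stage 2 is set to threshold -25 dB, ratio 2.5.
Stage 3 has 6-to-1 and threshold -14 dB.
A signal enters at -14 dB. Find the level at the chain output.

Stage 1: 10 dB above -24 dB, reduced 2.5:1 to 4 dB above → -20 dB.
Stage 2: -20 dB is 5 dB over -25 dB; at 2.5:1 that becomes 2 dB over, giving -23 dB.
Stage 3: -23 dB is at or below the -14 dB threshold — no compression; output -23 dB.

-23 dB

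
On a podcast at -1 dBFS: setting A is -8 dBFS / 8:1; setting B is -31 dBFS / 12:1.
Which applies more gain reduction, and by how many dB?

B, by 21.375 dB

A: overshoot 7 dB → output overshoot 0.875 dB → GR 6.125 dB.
B: overshoot 30 dB → output overshoot 2.5 dB → GR 27.5 dB.
B reduces 21.375 dB more.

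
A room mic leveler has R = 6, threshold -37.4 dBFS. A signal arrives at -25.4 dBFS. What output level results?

The input is 12 dB above the -37.4 dBFS threshold.
The 12 dB excess becomes 2 dB after 6:1 reduction.
That puts the output at -35.4 dBFS.

-35.4 dBFS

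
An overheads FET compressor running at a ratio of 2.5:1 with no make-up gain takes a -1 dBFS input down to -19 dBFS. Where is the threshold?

Input is 30 dB above T (since output overshoot × R = input overshoot: (-19 − T)·2.5 = -1 − T gives T = -31 dBFS).
Check: -31 + (-1 − (-31))/2.5 = -31 + 12 = -19 dBFS. ✓

-31 dBFS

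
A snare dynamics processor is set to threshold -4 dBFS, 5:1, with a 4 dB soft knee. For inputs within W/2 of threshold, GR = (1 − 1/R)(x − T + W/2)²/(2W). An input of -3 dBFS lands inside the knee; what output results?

x − T + W/2 = -3 − (-4) + 2 = 3.
GR = (1 − 1/5) × 3² / 8 = 0.8 × 9 / 8 = 0.9 dB.
Output = -3 − 0.9 = -3.9 dBFS.

-3.9 dBFS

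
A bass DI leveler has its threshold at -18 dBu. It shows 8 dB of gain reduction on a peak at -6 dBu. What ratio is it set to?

3:1

Input overshoot = -6 − (-18) = 12 dB.
Output overshoot = 12 − 8 = 4 dB.
Ratio = input overshoot / output overshoot = 12 / 4 = 3.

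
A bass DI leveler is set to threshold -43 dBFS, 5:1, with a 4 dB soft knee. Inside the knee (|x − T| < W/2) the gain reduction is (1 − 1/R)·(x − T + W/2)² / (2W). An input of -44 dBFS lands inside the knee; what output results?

x − T + W/2 = -44 − (-43) + 2 = 1.
GR = (1 − 1/5) × 1² / 8 = 0.8 × 1 / 8 = 0.1 dB.
Output = -44 − 0.1 = -44.1 dBFS.

-44.1 dBFS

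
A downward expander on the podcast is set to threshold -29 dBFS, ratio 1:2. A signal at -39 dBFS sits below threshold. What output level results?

-49 dBFS

Undershoot = (-29) − (-39) = 10 dB.
At 1:2, that expands to 20 dB under threshold.
Output = -29 − 20 = -49 dBFS.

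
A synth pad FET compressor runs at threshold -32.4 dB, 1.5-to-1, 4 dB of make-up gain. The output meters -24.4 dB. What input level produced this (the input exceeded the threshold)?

Before make-up, the level was -24.4 − 4 = -28.4 dB.
The compressed level sits -28.4 − (-32.4) = 4 dB over threshold.
Before 1.5:1 compression the overshoot was 4 × 1.5 = 6 dB, so input = -32.4 + 6 = -26.4 dB.

-26.4 dB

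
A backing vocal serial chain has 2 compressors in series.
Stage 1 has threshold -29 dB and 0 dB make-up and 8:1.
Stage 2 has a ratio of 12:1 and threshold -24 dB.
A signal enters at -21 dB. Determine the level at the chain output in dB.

Stage 1: overshoot 8 dB → 8/8 = 1 dB → -28 dB.
Stage 2: -28 dB ≤ -24 dB, so stage 2 doesn't engage; output -28 dB.

-28 dB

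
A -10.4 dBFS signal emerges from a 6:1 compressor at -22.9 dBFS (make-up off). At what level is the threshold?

-25.4 dBFS

Gain reduction = -10.4 − (-22.9) = 12.5 dB; output overshoot = GR / (R − 1) = 12.5 / 5 = 2.5 dB.
Threshold = output − output overshoot = -22.9 − 2.5 = -25.4 dBFS.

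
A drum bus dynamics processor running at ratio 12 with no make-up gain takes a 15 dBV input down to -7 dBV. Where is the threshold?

-9 dBV

Let T be the threshold. Output overshoot = (input overshoot)/R, so -7 − T = (15 − T)/12.
12·(-7 − T) = 15 − T → 11·T = -84 − 15 = -99.
T = -99/11 = -9 dBV.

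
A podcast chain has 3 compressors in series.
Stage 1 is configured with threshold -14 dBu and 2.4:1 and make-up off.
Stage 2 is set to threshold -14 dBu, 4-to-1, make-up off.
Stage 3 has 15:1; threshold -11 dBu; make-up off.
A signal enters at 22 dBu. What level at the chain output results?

-10.95 dBu

Stage 1: 22 dBu is 36 dB over -14 dBu; at 2.4:1 that becomes 15 dB over, giving 1 dBu.
Stage 2: overshoot 15 dB → 15/4 = 3.75 dB → -10.25 dBu.
Stage 3: 0.75 dB above -11 dBu, reduced 15:1 to 0.05 dB above → -10.95 dBu.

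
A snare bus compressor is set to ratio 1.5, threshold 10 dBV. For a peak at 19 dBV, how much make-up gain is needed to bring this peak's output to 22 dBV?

Without make-up, output = threshold + overshoot/1.5 = 10 + 6 = 16 dBV.
Gap to target: 6 dB.

6 dB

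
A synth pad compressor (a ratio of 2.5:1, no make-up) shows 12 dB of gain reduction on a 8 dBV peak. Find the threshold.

-12 dBV

Gain reduction = 8 − (-4) = 12 dB; output overshoot = GR / (R − 1) = 12 / 1.5 = 8 dB.
Threshold = output − output overshoot = -4 − 8 = -12 dBV.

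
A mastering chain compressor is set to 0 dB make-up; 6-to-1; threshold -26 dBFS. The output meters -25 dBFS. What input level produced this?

-20 dBFS

Post-compression overshoot = -25 − (-26) = 1 dB.
Undo the ratio: input overshoot = 1 × 6 = 6 dB, giving input = -20 dBFS.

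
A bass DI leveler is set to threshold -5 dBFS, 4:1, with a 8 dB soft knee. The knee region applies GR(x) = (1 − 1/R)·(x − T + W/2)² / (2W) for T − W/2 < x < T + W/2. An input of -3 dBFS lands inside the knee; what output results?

-4.6875 dBFS

x − T + W/2 = -3 − (-5) + 4 = 6.
GR = (1 − 1/4) × 6² / 16 = 0.75 × 36 / 16 = 1.6875 dB.
Output = -3 − 1.6875 = -4.6875 dBFS.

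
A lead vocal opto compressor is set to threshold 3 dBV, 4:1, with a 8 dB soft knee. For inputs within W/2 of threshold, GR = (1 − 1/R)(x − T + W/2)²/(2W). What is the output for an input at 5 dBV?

3.3125 dBV

x − T + W/2 = 5 − 3 + 4 = 6.
GR = (1 − 1/4) × 6² / 16 = 0.75 × 36 / 16 = 1.6875 dB.
Output = 5 − 1.6875 = 3.3125 dBV.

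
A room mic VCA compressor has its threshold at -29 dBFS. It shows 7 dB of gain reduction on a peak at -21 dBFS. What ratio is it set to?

Input overshoot = -21 − (-29) = 8 dB.
Output overshoot = 8 − 7 = 1 dB.
Ratio = input overshoot / output overshoot = 8 / 1 = 8.

8:1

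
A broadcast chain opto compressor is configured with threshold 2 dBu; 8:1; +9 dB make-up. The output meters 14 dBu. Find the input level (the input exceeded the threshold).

26 dBu

Stripping the +9 dB make-up gives 5 dBu at the gain stage.
Post-compression overshoot = 5 − 2 = 3 dB.
Undo the ratio: input overshoot = 3 × 8 = 24 dB, giving input = 26 dBu.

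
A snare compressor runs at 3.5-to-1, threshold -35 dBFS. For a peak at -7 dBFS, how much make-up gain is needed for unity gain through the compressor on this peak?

Without make-up, output = threshold + overshoot/3.5 = -35 + 8 = -27 dBFS.
Gap to target: 20 dB.

20 dB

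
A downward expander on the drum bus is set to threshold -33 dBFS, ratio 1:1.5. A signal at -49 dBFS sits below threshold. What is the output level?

Below threshold, a 1:1.5 expander applies gain = (1.5−1)×(T − x) of attenuation.
(1.5−1) × 16 = 8 dB, so output = -49 − 8 = -57 dBFS.

-57 dBFS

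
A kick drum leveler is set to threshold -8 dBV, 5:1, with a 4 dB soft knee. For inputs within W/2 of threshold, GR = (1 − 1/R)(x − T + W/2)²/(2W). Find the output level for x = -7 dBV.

-7.9 dBV

x − T + W/2 = -7 − (-8) + 2 = 3.
GR = (1 − 1/5) × 3² / 8 = 0.8 × 9 / 8 = 0.9 dB.
Output = -7 − 0.9 = -7.9 dBV.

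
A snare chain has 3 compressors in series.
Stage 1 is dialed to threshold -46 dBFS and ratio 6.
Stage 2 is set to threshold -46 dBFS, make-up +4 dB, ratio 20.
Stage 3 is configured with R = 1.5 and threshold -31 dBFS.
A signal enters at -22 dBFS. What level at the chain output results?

-41.8 dBFS

Stage 1: 24 dB above -46 dBFS, reduced 6:1 to 4 dB above → -42 dBFS.
Stage 2: overshoot 4 dB → 4/20 = 0.2 dB → -45.8 dBFS; +4 dB make-up → -41.8 dBFS.
Stage 3: -41.8 dBFS is at or below the -31 dBFS threshold — no compression; output -41.8 dBFS.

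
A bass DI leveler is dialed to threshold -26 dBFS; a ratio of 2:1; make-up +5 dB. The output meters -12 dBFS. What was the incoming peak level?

Stripping the +5 dB make-up gives -17 dBFS at the gain stage.
That's 9 dB above the -26 dBFS threshold.
Input overshoot = R × output overshoot = 18 dB → input = -26 + 18 = -8 dBFS.

-8 dBFS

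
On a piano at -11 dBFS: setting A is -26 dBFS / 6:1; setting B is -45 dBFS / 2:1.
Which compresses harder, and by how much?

A: overshoot 15 dB → output overshoot 2.5 dB → GR 12.5 dB.
B: overshoot 34 dB → output overshoot 17 dB → GR 17 dB.
Difference: 4.5 dB in favour of B.

B, by 4.5 dB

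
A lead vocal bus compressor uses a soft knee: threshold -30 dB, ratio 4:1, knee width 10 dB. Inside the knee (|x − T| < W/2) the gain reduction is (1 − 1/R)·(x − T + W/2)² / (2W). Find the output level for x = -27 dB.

x − T + W/2 = -27 − (-30) + 5 = 8.
GR = (1 − 1/4) × 8² / 20 = 0.75 × 64 / 20 = 2.4 dB.
Output = -27 − 2.4 = -29.4 dB.

-29.4 dB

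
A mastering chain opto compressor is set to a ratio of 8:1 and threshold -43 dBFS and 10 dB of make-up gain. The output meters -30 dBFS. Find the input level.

-19 dBFS

Stripping the +10 dB make-up gives -40 dBFS at the gain stage.
That's 3 dB above the -43 dBFS threshold.
Input overshoot = R × output overshoot = 24 dB → input = -43 + 24 = -19 dBFS.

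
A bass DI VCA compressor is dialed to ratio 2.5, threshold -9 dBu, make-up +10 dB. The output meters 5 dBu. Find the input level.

1 dBu

Before make-up, the level was 5 − 10 = -5 dBu.
That's 4 dB above the -9 dBu threshold.
Input overshoot = R × output overshoot = 10 dB → input = -9 + 10 = 1 dBu.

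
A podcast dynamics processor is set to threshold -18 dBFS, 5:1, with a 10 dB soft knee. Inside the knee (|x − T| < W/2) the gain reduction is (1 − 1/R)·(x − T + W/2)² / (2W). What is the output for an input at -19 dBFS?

x − T + W/2 = -19 − (-18) + 5 = 4.
GR = (1 − 1/5) × 4² / 20 = 0.8 × 16 / 20 = 0.64 dB.
Output = -19 − 0.64 = -19.64 dBFS.

-19.64 dBFS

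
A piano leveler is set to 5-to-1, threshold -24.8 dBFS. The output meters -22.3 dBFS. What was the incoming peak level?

That's 2.5 dB above the -24.8 dBFS threshold.
Before 5:1 compression the overshoot was 2.5 × 5 = 12.5 dB, so input = -24.8 + 12.5 = -12.3 dBFS.

-12.3 dBFS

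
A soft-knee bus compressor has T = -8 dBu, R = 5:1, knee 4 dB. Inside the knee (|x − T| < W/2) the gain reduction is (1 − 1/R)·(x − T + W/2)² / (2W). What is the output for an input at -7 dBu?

-7.9 dBu

x − T + W/2 = -7 − (-8) + 2 = 3.
GR = (1 − 1/5) × 3² / 8 = 0.8 × 9 / 8 = 0.9 dB.
Output = -7 − 0.9 = -7.9 dBu.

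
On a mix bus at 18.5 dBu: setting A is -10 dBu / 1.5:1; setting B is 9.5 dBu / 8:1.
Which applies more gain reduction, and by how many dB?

A, by 1.625 dB

A: 28.5 dB over, compressed to 19 dB over, so 9.5 dB of GR.
B: 9 dB over, compressed to 1.125 dB over, so 7.875 dB of GR.
Difference: 1.625 dB in favour of A.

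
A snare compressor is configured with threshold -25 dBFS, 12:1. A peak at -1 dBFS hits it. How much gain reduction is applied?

22 dB

Overshoot = -1 − (-25) = 24 dB.
A 12:1 ratio leaves 2 dB of that excess.
Gain reduction = 24 − 2 = 22 dB.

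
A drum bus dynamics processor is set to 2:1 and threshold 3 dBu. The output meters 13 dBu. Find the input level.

The compressed level sits 13 − 3 = 10 dB over threshold.
Input overshoot = R × output overshoot = 20 dB → input = 3 + 20 = 23 dBu.

23 dBu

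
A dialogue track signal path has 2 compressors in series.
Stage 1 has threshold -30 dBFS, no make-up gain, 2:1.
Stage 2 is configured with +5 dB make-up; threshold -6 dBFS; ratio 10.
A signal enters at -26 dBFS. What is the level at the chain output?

Stage 1: 4 dB above -30 dBFS, reduced 2:1 to 2 dB above → -28 dBFS.
Stage 2: -28 dBFS is at or below the -6 dBFS threshold — no compression; make-up brings it to -23 dBFS.

-23 dBFS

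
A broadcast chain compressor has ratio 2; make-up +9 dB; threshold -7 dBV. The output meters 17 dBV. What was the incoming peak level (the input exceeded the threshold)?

Stripping the +9 dB make-up gives 8 dBV at the gain stage.
That's 15 dB above the -7 dBV threshold.
Undo the ratio: input overshoot = 15 × 2 = 30 dB, giving input = 23 dBV.

23 dBV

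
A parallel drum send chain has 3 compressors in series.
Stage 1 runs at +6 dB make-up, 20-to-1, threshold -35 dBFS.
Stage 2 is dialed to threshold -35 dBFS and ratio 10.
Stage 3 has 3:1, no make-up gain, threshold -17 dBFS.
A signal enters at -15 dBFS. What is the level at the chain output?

-34.3 dBFS

Stage 1: 20 dB above -35 dBFS, reduced 20:1 to 1 dB above → -34 dBFS; +6 dB make-up → -28 dBFS.
Stage 2: -28 dBFS is 7 dB over -35 dBFS; at 10:1 that becomes 0.7 dB over, giving -34.3 dBFS.
Stage 3: below threshold (-34.3 ≤ -17); passes unchanged; output -34.3 dBFS.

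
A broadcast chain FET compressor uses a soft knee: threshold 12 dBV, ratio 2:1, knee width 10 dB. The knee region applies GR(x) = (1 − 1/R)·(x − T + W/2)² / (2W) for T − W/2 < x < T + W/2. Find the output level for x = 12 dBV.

11.375 dBV

x − T + W/2 = 12 − 12 + 5 = 5.
GR = (1 − 1/2) × 5² / 20 = 0.5 × 25 / 20 = 0.625 dB.
Output = 12 − 0.625 = 11.375 dBV.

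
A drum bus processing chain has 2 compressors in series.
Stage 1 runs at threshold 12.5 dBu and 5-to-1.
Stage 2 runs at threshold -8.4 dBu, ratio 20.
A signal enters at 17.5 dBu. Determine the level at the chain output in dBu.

-7.305 dBu

Stage 1: overshoot 5 dB → 5/5 = 1 dB → 13.5 dBu.
Stage 2: overshoot 21.9 dB → 21.9/20 = 1.095 dB → -7.305 dBu.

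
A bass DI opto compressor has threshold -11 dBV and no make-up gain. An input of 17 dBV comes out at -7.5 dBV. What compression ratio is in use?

Input overshoot = 17 − (-11) = 28 dB; output overshoot = -7.5 − (-11) = 3.5 dB.
Ratio = 28 / 3.5 = 8.

8:1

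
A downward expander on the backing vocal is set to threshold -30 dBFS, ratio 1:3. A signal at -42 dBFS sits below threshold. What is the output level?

The input is 12 dB below the -30 dBFS threshold.
A 1:3 expander multiplies undershoot by 3: 12 × 3 = 36 dB below threshold.
Output = -30 − 36 = -66 dBFS.

-66 dBFS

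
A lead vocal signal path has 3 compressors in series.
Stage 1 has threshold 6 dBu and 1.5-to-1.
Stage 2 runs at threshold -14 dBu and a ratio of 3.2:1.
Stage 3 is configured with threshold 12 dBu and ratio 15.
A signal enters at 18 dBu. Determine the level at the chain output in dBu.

-5.25 dBu

Stage 1: 18 dBu is 12 dB over 6 dBu; at 1.5:1 that becomes 8 dB over, giving 14 dBu.
Stage 2: 28 dB above -14 dBu, reduced 3.2:1 to 8.75 dB above → -5.25 dBu.
Stage 3: below threshold (-5.25 ≤ 12); passes unchanged; output -5.25 dBu.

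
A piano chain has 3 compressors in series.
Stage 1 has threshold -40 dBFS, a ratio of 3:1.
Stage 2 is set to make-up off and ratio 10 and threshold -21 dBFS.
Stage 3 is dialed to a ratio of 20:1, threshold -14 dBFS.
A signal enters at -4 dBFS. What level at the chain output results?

Stage 1: -4 dBFS is 36 dB over -40 dBFS; at 3:1 that becomes 12 dB over, giving -28 dBFS.
Stage 2: below threshold (-28 ≤ -21); passes unchanged; output -28 dBFS.
Stage 3: -28 dBFS is at or below the -14 dBFS threshold — no compression; output -28 dBFS.

-28 dBFS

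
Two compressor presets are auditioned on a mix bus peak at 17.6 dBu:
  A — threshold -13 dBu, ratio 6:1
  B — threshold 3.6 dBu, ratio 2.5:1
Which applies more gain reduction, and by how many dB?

A: overshoot 30.6 dB → output overshoot 5.1 dB → GR 25.5 dB.
B: overshoot 14 dB → output overshoot 5.6 dB → GR 8.4 dB.
A reduces 17.1 dB more.

A, by 17.1 dB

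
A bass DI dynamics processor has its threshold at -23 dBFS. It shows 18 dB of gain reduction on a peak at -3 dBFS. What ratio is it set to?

10:1

Input overshoot = -3 − (-23) = 20 dB.
Output overshoot = 20 − 18 = 2 dB.
Ratio = input overshoot / output overshoot = 20 / 2 = 10.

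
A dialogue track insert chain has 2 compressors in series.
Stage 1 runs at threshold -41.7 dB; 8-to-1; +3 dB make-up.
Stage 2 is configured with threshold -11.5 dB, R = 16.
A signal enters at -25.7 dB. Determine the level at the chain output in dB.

-36.7 dB

Stage 1: 16 dB above -41.7 dB, reduced 8:1 to 2 dB above → -39.7 dB; +3 dB make-up → -36.7 dB.
Stage 2: -36.7 dB is at or below the -11.5 dB threshold — no compression; output -36.7 dB.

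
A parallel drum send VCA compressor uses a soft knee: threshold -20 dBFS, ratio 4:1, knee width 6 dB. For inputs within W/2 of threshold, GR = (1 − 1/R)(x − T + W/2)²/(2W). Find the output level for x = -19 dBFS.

x − T + W/2 = -19 − (-20) + 3 = 4.
GR = (1 − 1/4) × 4² / 12 = 0.75 × 16 / 12 = 1 dB.
Output = -19 − 1 = -20 dBFS.

-20 dBFS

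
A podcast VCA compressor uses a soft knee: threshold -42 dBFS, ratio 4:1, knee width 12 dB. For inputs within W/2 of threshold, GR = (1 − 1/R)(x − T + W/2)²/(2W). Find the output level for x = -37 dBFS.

-40.78125 dBFS

x − T + W/2 = -37 − (-42) + 6 = 11.
GR = (1 − 1/4) × 11² / 24 = 0.75 × 121 / 24 = 3.78125 dB.
Output = -37 − 3.78125 = -40.78125 dBFS.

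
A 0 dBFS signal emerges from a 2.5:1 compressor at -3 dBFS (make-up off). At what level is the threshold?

-5 dBFS

Input is 5 dB above T (since output overshoot × R = input overshoot: (-3 − T)·2.5 = 0 − T gives T = -5 dBFS).
Check: -5 + (0 − (-5))/2.5 = -5 + 2 = -3 dBFS. ✓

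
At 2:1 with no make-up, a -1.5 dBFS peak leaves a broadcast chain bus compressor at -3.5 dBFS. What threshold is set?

Input is 4 dB above T (since output overshoot × R = input overshoot: (-3.5 − T)·2 = -1.5 − T gives T = -5.5 dBFS).
Check: -5.5 + (-1.5 − (-5.5))/2 = -5.5 + 2 = -3.5 dBFS. ✓

-5.5 dBFS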